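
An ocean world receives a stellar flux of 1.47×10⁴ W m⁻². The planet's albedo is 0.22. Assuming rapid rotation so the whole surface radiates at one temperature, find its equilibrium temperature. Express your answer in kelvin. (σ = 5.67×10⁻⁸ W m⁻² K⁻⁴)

Energy balance: absorbed = emitted ⇒ πR²·S(1−A) = 4πR²·σT_eq⁴, so T_eq⁴ = S(1−A)/(4σ).
T_eq = [1.47×10⁴ × 0.78 / (4 × 5.67×10⁻⁸)]^(1/4) = (5.06×10¹⁰)^(1/4) = 474 K.

T_eq ≈ 474 K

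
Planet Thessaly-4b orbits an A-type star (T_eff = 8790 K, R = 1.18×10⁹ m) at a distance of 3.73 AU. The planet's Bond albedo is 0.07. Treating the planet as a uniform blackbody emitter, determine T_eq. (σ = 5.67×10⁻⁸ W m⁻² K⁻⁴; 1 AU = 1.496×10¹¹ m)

d = 3.73 AU = 5.58×10¹¹ m.
L = 4πR_⋆²σT_⋆⁴ = 4π(1.18×10⁹)² × 5.67×10⁻⁸ × (8790)⁴ = 5.92×10²⁷ W.
S = L/(4πd²) = 1510 W m⁻².
Energy balance: absorbed = emitted ⇒ πR²·S(1−A) = 4πR²·σT_eq⁴, so T_eq⁴ = S(1−A)/(4σ).
T_eq = [1510 × 0.93 / (4 × 5.67×10⁻⁸)]^(1/4) = (6.21×10⁹)^(1/4) = 281 K.

T_eq ≈ 281 K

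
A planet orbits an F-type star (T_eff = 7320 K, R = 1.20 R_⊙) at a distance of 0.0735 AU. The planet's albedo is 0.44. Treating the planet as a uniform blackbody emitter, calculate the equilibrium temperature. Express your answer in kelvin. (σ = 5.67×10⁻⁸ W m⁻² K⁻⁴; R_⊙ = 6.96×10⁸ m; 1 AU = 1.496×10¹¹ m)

T_eq ≈ 1230 K

R_⋆ = 1.20 × 6.96×10⁸ = 8.35×10⁸ m.
d = 0.0735 AU = 1.10×10¹⁰ m.
L = 4πR_⋆²σT_⋆⁴ = 4π(8.35×10⁸)² × 5.67×10⁻⁸ × (7320)⁴ = 1.43×10²⁷ W.
S = L/(4πd²) = 9.39×10⁵ W m⁻².
Energy balance: absorbed = emitted ⇒ πR²·S(1−A) = 4πR²·σT_eq⁴, so T_eq⁴ = S(1−A)/(4σ).
T_eq = [9.39×10⁵ × 0.56 / (4 × 5.67×10⁻⁸)]^(1/4) = (2.32×10¹²)^(1/4) = 1230 K.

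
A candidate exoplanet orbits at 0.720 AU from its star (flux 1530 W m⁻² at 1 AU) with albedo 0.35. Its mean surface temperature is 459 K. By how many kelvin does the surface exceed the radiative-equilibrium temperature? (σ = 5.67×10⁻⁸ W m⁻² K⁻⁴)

S = 1530/0.720² = 2951 W m⁻².
T_eq = [S(1−A)/(4σ)]^(1/4) = [2951×0.65/(4×5.67×10⁻⁸)]^(1/4) = 303.3 K.
ΔT = T_surf − T_eq = 459 − 303.3.

ΔT ≈ 155.7 K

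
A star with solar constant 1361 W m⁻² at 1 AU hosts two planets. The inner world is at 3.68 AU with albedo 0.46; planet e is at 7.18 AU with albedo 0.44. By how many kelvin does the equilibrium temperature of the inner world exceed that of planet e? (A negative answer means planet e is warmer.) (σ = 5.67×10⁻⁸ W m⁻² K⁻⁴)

ΔT ≈ 34.5 K

T_eq = [S₀(1−A)/(4σd²)]^(1/4), so T ∝ (1−A)^(1/4) / √d.
T₁ = [1361×0.54/(4×5.67×10⁻⁸×3.68²)]^(1/4) = 124.37 K.
T₂ = [1361×0.56/(4×5.67×10⁻⁸×7.18²)]^(1/4) = 89.85 K.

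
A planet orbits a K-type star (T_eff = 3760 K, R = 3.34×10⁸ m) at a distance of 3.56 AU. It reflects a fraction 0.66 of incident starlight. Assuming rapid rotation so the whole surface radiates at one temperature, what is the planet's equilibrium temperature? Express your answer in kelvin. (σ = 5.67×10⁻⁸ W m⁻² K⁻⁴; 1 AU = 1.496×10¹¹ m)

d = 3.56 AU = 5.33×10¹¹ m.
L = 4πR_⋆²σT_⋆⁴ = 4π(3.34×10⁸)² × 5.67×10⁻⁸ × (3760)⁴ = 1.59×10²⁵ W.
S = L/(4πd²) = 4.46 W m⁻².
Energy balance: absorbed = emitted ⇒ πR²·S(1−A) = 4πR²·σT_eq⁴, so T_eq⁴ = S(1−A)/(4σ).
T_eq = [4.46 × 0.34 / (4 × 5.67×10⁻⁸)]^(1/4) = (6.68×10⁶)^(1/4) = 50.8 K.

T_eq ≈ 50.8 K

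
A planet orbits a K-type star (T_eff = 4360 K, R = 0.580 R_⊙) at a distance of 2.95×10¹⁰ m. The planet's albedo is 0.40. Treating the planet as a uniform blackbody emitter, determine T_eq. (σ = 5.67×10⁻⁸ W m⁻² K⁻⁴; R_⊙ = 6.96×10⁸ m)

R_⋆ = 0.580 × 6.96×10⁸ = 4.04×10⁸ m.
L = 4πR_⋆²σT_⋆⁴ = 4π(4.04×10⁸)² × 5.67×10⁻⁸ × (4360)⁴ = 4.20×10²⁵ W.
S = L/(4πd²) = 3840 W m⁻².
Energy balance: absorbed = emitted ⇒ πR²·S(1−A) = 4πR²·σT_eq⁴, so T_eq⁴ = S(1−A)/(4σ).
T_eq = [3840 × 0.60 / (4 × 5.67×10⁻⁸)]^(1/4) = (1.02×10¹⁰)^(1/4) = 317 K.

T_eq ≈ 317 K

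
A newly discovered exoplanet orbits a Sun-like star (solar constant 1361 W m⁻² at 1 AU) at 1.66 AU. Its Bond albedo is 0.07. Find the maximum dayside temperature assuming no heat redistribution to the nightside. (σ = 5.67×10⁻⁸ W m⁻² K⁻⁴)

T_ss ≈ 300 K

Flux at 1.66 AU: S = 1361/1.66² = 494 W m⁻².
With no redistribution each surface element balances locally: S(1−A) = σT⁴.
T = [494 × 0.93 / 5.67×10⁻⁸]^(1/4) = (8.10×10⁹)^(1/4) = 300 K.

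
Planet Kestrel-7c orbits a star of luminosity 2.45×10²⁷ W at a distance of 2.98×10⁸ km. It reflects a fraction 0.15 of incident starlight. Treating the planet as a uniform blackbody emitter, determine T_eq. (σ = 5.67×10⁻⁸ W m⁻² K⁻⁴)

T_eq ≈ 301 K

d = 2.98×10⁸ km = 2.98×10¹¹ m.
Flux: S = L/(4πd²) = 2.45×10²⁷/(4π×(2.98×10¹¹)²) = 2200 W m⁻².
Energy balance: absorbed = emitted ⇒ πR²·S(1−A) = 4πR²·σT_eq⁴, so T_eq⁴ = S(1−A)/(4σ).
T_eq = [2200 × 0.85 / (4 × 5.67×10⁻⁸)]^(1/4) = (8.23×10⁹)^(1/4) = 301 K.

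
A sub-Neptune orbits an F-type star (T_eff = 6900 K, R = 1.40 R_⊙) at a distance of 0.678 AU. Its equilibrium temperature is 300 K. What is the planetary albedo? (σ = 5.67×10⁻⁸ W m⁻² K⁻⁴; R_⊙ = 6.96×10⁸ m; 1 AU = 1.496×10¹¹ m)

A ≈ 0.85

R_⋆ = 1.40 × 6.96×10⁸ = 9.74×10⁸ m.
d = 0.678 AU = 1.01×10¹¹ m.
L = 4πR_⋆²σT_⋆⁴ = 4π(9.74×10⁸)² × 5.67×10⁻⁸ × (6900)⁴ = 1.53×10²⁷ W.
S = L/(4πd²) = 1.19×10⁴ W m⁻².
From T_eq⁴ = S(1−A)/(4σ): 1−A = 4σT_eq⁴/S.
1−A = 4 × 5.67×10⁻⁸ × (300)⁴ / 1.19×10⁴ = 0.155.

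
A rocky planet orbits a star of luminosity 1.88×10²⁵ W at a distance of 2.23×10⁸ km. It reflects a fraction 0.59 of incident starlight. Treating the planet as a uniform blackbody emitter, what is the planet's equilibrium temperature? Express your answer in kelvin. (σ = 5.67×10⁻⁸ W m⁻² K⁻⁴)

d = 2.23×10⁸ km = 2.23×10¹¹ m.
Flux: S = L/(4πd²) = 1.88×10²⁵/(4π×(2.23×10¹¹)²) = 30.1 W m⁻².
Energy balance: absorbed = emitted ⇒ πR²·S(1−A) = 4πR²·σT_eq⁴, so T_eq⁴ = S(1−A)/(4σ).
T_eq = [30.1 × 0.41 / (4 × 5.67×10⁻⁸)]^(1/4) = (5.44×10⁷)^(1/4) = 85.9 K.

T_eq ≈ 85.9 K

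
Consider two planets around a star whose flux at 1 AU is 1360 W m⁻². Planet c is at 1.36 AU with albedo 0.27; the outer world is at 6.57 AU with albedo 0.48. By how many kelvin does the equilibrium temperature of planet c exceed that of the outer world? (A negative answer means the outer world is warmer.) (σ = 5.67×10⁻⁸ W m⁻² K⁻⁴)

T_eq = [S₀(1−A)/(4σd²)]^(1/4), so T ∝ (1−A)^(1/4) / √d.
T₁ = [1360×0.73/(4×5.67×10⁻⁸×1.36²)]^(1/4) = 220.56 K.
T₂ = [1360×0.52/(4×5.67×10⁻⁸×6.57²)]^(1/4) = 92.19 K.

ΔT ≈ 128.4 K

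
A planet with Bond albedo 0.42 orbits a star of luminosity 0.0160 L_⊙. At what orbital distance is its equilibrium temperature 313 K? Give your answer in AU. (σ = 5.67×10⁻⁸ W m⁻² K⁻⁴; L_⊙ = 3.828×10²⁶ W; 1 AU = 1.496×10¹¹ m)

d ≈ 0.0762 AU

L = 0.0160 × 3.828×10²⁶ = 6.12×10²⁴ W.
From T_eq⁴ = L(1−A)/(16πσd²): d = √[L(1−A)/(16πσT_eq⁴)].
d = √[6.12×10²⁴ × 0.58 / (16π × 5.67×10⁻⁸ × (313)⁴)] = 1.14×10¹⁰ m = 0.0762 AU.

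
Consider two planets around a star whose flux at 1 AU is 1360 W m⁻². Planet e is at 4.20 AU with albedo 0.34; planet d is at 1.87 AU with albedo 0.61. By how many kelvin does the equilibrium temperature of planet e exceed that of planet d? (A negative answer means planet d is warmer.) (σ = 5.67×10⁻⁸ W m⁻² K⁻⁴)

T_eq = [S₀(1−A)/(4σd²)]^(1/4), so T ∝ (1−A)^(1/4) / √d.
T₁ = [1360×0.66/(4×5.67×10⁻⁸×4.20²)]^(1/4) = 122.39 K.
T₂ = [1360×0.39/(4×5.67×10⁻⁸×1.87²)]^(1/4) = 160.81 K.

ΔT ≈ -38.4 K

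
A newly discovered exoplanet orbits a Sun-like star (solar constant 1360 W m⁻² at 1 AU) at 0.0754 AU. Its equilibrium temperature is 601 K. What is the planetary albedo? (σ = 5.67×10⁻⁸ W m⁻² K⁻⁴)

A ≈ 0.88

Flux at 0.0754 AU: S = 1360/0.0754² = 2.39×10⁵ W m⁻².
From T_eq⁴ = S(1−A)/(4σ): 1−A = 4σT_eq⁴/S.
1−A = 4 × 5.67×10⁻⁸ × (601)⁴ / 2.39×10⁵ = 0.124.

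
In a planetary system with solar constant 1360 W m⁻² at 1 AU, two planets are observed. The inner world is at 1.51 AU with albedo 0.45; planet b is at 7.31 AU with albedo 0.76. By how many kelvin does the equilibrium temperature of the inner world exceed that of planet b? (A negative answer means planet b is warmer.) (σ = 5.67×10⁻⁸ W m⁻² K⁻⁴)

T_eq = [S₀(1−A)/(4σd²)]^(1/4), so T ∝ (1−A)^(1/4) / √d.
T₁ = [1360×0.55/(4×5.67×10⁻⁸×1.51²)]^(1/4) = 195.02 K.
T₂ = [1360×0.24/(4×5.67×10⁻⁸×7.31²)]^(1/4) = 72.04 K.

ΔT ≈ 123.0 K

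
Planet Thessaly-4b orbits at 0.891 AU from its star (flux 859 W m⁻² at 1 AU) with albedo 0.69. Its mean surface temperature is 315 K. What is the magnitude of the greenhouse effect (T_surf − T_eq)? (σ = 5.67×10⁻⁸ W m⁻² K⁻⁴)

ΔT ≈ 118.9 K

S = 859/0.891² = 1082 W m⁻².
T_eq = [S(1−A)/(4σ)]^(1/4) = [1082×0.31/(4×5.67×10⁻⁸)]^(1/4) = 196.1 K.
ΔT = T_surf − T_eq = 315 − 196.1.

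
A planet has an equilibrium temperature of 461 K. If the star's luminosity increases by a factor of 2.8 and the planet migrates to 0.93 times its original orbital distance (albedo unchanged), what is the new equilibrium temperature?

T_eq ≈ 618 K

T_eq ∝ L^(1/4) · d^(−1/2).
T′ = 461 × 2.8^(1/4) / 0.93^(1/2) = 618 K.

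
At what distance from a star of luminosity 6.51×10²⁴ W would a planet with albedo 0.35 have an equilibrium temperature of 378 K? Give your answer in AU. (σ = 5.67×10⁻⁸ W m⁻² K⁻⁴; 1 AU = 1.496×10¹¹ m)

d ≈ 0.0570 AU

From T_eq⁴ = L(1−A)/(16πσd²): d = √[L(1−A)/(16πσT_eq⁴)].
d = √[6.51×10²⁴ × 0.65 / (16π × 5.67×10⁻⁸ × (378)⁴)] = 8.53×10⁹ m = 0.0570 AU.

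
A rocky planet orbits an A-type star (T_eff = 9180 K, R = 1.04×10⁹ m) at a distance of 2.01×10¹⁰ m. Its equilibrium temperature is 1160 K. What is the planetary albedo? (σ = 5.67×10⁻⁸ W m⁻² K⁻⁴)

L = 4πR_⋆²σT_⋆⁴ = 4π(1.04×10⁹)² × 5.67×10⁻⁸ × (9180)⁴ = 5.47×10²⁷ W.
S = L/(4πd²) = 1.08×10⁶ W m⁻².
From T_eq⁴ = S(1−A)/(4σ): 1−A = 4σT_eq⁴/S.
1−A = 4 × 5.67×10⁻⁸ × (1160)⁴ / 1.08×10⁶ = 0.381.

A ≈ 0.62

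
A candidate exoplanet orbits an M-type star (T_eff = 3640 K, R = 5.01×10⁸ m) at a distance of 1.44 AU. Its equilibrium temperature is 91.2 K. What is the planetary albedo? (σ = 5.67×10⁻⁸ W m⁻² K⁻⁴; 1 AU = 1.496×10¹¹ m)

A ≈ 0.71

d = 1.44 AU = 2.15×10¹¹ m.
L = 4πR_⋆²σT_⋆⁴ = 4π(5.01×10⁸)² × 5.67×10⁻⁸ × (3640)⁴ = 3.14×10²⁵ W.
S = L/(4πd²) = 53.8 W m⁻².
From T_eq⁴ = S(1−A)/(4σ): 1−A = 4σT_eq⁴/S.
1−A = 4 × 5.67×10⁻⁸ × (91.2)⁴ / 53.8 = 0.291.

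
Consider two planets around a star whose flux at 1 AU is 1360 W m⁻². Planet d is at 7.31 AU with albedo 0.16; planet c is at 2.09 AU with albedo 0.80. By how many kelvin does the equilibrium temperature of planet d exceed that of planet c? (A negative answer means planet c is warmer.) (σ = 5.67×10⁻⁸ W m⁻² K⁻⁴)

ΔT ≈ -30.2 K

T_eq = [S₀(1−A)/(4σd²)]^(1/4), so T ∝ (1−A)^(1/4) / √d.
T₁ = [1360×0.84/(4×5.67×10⁻⁸×7.31²)]^(1/4) = 98.53 K.
T₂ = [1360×0.20/(4×5.67×10⁻⁸×2.09²)]^(1/4) = 128.72 K.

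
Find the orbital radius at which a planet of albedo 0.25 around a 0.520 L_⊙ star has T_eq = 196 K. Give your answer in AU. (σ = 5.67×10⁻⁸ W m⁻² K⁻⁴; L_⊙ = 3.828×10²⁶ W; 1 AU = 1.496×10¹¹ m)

d ≈ 1.26 AU

L = 0.520 × 3.828×10²⁶ = 1.99×10²⁶ W.
From T_eq⁴ = L(1−A)/(16πσd²): d = √[L(1−A)/(16πσT_eq⁴)].
d = √[1.99×10²⁶ × 0.75 / (16π × 5.67×10⁻⁸ × (196)⁴)] = 1.88×10¹¹ m = 1.26 AU.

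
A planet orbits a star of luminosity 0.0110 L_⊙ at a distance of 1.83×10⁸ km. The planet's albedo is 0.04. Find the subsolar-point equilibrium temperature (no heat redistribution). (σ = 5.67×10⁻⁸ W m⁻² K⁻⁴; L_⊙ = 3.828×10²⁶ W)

d = 1.83×10⁸ km = 1.83×10¹¹ m.
L = 0.0110 × 3.828×10²⁶ = 4.21×10²⁴ W.
Flux: S = L/(4πd²) = 4.21×10²⁴/(4π×(1.83×10¹¹)²) = 10.0 W m⁻².
At the subsolar point the surface absorbs S(1−A) and emits σT⁴ per unit area — no factor of 4, since only the local patch is in balance.
T = [10.0 × 0.96 / 5.67×10⁻⁸]^(1/4) = (1.69×10⁸)^(1/4) = 114 K.

T_ss ≈ 114 K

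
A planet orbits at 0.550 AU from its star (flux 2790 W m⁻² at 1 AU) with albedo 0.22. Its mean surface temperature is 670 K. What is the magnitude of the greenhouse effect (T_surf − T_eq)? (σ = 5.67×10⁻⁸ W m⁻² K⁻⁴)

S = 2790/0.550² = 9223 W m⁻².
T_eq = [S(1−A)/(4σ)]^(1/4) = [9223×0.78/(4×5.67×10⁻⁸)]^(1/4) = 422.0 K.
ΔT = T_surf − T_eq = 670 − 422.0.

ΔT ≈ 248.0 K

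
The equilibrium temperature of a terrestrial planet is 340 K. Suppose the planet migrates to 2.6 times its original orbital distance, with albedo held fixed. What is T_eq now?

T_eq ∝ L^(1/4) · d^(−1/2).
T′ = 340 / 2.6^(1/2) = 211 K.

T_eq ≈ 211 K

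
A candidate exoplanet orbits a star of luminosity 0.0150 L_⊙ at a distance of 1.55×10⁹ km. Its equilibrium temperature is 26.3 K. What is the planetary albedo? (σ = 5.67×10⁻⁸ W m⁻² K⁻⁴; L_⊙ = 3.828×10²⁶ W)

A ≈ 0.43

d = 1.55×10⁹ km = 1.55×10¹² m.
L = 0.0150 × 3.828×10²⁶ = 5.74×10²⁴ W.
Flux: S = L/(4πd²) = 5.74×10²⁴/(4π×(1.55×10¹²)²) = 0.190 W m⁻².
From T_eq⁴ = S(1−A)/(4σ): 1−A = 4σT_eq⁴/S.
1−A = 4 × 5.67×10⁻⁸ × (26.3)⁴ / 0.190 = 0.571.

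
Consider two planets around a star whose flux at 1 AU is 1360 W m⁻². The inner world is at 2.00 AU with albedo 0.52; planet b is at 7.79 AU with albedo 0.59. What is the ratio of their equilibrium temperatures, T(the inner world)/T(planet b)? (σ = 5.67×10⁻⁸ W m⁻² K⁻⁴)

T₁/T₂ ≈ 2.053

T_eq = [S₀(1−A)/(4σd²)]^(1/4), so T ∝ (1−A)^(1/4) / √d.
T₁ = [1360×0.48/(4×5.67×10⁻⁸×2.00²)]^(1/4) = 163.78 K.
T₂ = [1360×0.41/(4×5.67×10⁻⁸×7.79²)]^(1/4) = 79.78 K.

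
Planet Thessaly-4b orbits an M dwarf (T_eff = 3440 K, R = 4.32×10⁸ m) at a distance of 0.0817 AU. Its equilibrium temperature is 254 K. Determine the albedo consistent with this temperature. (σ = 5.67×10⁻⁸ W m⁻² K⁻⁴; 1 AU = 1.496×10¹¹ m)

A ≈ 0.90

d = 0.0817 AU = 1.22×10¹⁰ m.
L = 4πR_⋆²σT_⋆⁴ = 4π(4.32×10⁸)² × 5.67×10⁻⁸ × (3440)⁴ = 1.86×10²⁵ W.
S = L/(4πd²) = 9920 W m⁻².
From T_eq⁴ = S(1−A)/(4σ): 1−A = 4σT_eq⁴/S.
1−A = 4 × 5.67×10⁻⁸ × (254)⁴ / 9920 = 0.095.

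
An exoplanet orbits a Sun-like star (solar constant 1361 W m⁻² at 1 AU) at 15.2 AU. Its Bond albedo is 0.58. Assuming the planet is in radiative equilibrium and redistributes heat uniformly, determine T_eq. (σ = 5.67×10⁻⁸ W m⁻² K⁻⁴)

T_eq ≈ 57.5 K

Flux at 15.2 AU: S = 1361/15.2² = 5.89 W m⁻².
Energy balance: absorbed = emitted ⇒ πR²·S(1−A) = 4πR²·σT_eq⁴, so T_eq⁴ = S(1−A)/(4σ).
T_eq = [5.89 × 0.42 / (4 × 5.67×10⁻⁸)]^(1/4) = (1.09×10⁷)^(1/4) = 57.5 K.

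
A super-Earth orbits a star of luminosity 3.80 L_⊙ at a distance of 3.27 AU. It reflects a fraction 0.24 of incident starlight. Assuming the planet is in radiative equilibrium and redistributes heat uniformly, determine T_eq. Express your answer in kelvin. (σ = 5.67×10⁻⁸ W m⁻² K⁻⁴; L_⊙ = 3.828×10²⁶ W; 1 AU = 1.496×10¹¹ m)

d = 3.27 AU = 4.89×10¹¹ m.
L = 3.80 × 3.828×10²⁶ = 1.45×10²⁷ W.
Flux: S = L/(4πd²) = 1.45×10²⁷/(4π×(4.89×10¹¹)²) = 484 W m⁻².
Energy balance: absorbed = emitted ⇒ πR²·S(1−A) = 4πR²·σT_eq⁴, so T_eq⁴ = S(1−A)/(4σ).
T_eq = [484 × 0.76 / (4 × 5.67×10⁻⁸)]^(1/4) = (1.62×10⁹)^(1/4) = 201 K.

T_eq ≈ 201 K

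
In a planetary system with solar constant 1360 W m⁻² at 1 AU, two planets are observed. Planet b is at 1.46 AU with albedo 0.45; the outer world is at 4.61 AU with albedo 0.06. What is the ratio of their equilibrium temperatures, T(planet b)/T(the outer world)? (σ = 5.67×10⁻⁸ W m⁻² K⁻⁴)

T_eq = [S₀(1−A)/(4σd²)]^(1/4), so T ∝ (1−A)^(1/4) / √d.
T₁ = [1360×0.55/(4×5.67×10⁻⁸×1.46²)]^(1/4) = 198.33 K.
T₂ = [1360×0.94/(4×5.67×10⁻⁸×4.61²)]^(1/4) = 127.62 K.

T₁/T₂ ≈ 1.554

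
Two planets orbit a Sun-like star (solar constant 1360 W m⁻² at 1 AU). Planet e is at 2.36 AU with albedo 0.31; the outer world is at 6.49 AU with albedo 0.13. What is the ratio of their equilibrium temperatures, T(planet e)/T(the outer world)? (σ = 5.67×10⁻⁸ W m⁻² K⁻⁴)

T₁/T₂ ≈ 1.565

T_eq = [S₀(1−A)/(4σd²)]^(1/4), so T ∝ (1−A)^(1/4) / √d.
T₁ = [1360×0.69/(4×5.67×10⁻⁸×2.36²)]^(1/4) = 165.09 K.
T₂ = [1360×0.87/(4×5.67×10⁻⁸×6.49²)]^(1/4) = 105.49 K.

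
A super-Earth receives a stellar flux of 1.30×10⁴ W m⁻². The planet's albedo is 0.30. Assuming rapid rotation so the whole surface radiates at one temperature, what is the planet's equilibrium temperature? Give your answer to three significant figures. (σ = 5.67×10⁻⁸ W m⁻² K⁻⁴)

T_eq ≈ 448 K

Energy balance: absorbed = emitted ⇒ πR²·S(1−A) = 4πR²·σT_eq⁴, so T_eq⁴ = S(1−A)/(4σ).
T_eq = [1.30×10⁴ × 0.70 / (4 × 5.67×10⁻⁸)]^(1/4) = (4.01×10¹⁰)^(1/4) = 448 K.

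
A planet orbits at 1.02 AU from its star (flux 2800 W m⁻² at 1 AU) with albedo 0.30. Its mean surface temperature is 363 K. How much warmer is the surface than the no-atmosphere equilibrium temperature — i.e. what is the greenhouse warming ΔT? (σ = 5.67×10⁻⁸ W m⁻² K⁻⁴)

ΔT ≈ 61.1 K

S = 2800/1.02² = 2691 W m⁻².
T_eq = [S(1−A)/(4σ)]^(1/4) = [2691×0.70/(4×5.67×10⁻⁸)]^(1/4) = 301.9 K.
ΔT = T_surf − T_eq = 363 − 301.9.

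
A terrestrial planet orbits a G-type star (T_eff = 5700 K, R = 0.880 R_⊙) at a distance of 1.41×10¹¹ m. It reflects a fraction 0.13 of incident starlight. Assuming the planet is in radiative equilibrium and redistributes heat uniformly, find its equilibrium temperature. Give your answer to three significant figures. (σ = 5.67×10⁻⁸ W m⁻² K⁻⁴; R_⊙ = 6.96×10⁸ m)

T_eq ≈ 257 K

R_⋆ = 0.880 × 6.96×10⁸ = 6.12×10⁸ m.
L = 4πR_⋆²σT_⋆⁴ = 4π(6.12×10⁸)² × 5.67×10⁻⁸ × (5700)⁴ = 2.82×10²⁶ W.
S = L/(4πd²) = 1130 W m⁻².
Energy balance: absorbed = emitted ⇒ πR²·S(1−A) = 4πR²·σT_eq⁴, so T_eq⁴ = S(1−A)/(4σ).
T_eq = [1130 × 0.87 / (4 × 5.67×10⁻⁸)]^(1/4) = (4.33×10⁹)^(1/4) = 257 K.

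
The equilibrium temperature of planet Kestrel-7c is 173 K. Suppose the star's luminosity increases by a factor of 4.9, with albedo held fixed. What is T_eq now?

T_eq ≈ 257 K

T_eq ∝ L^(1/4) · d^(−1/2).
T′ = 173 × 4.9^(1/4) = 257 K.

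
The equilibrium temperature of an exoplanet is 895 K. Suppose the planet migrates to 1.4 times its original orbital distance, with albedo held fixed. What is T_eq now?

T_eq ∝ L^(1/4) · d^(−1/2).
T′ = 895 / 1.4^(1/2) = 756 K.

T_eq ≈ 756 K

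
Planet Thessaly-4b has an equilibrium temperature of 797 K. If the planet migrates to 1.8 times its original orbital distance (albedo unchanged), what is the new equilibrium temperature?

T_eq ≈ 594 K

T_eq ∝ L^(1/4) · d^(−1/2).
T′ = 797 / 1.8^(1/2) = 594 K.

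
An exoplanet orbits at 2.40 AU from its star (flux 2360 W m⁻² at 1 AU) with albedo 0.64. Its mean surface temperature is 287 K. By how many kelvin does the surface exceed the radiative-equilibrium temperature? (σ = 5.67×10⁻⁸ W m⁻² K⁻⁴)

ΔT ≈ 127.3 K

S = 2360/2.40² = 409.7 W m⁻².
T_eq = [S(1−A)/(4σ)]^(1/4) = [409.7×0.36/(4×5.67×10⁻⁸)]^(1/4) = 159.7 K.
ΔT = T_surf − T_eq = 287 − 159.7.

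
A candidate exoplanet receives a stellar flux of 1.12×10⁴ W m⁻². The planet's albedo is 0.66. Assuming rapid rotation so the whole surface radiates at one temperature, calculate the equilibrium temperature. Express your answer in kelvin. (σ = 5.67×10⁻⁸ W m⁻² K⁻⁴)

T_eq ≈ 360 K

Energy balance: absorbed = emitted ⇒ πR²·S(1−A) = 4πR²·σT_eq⁴, so T_eq⁴ = S(1−A)/(4σ).
T_eq = [1.12×10⁴ × 0.34 / (4 × 5.67×10⁻⁸)]^(1/4) = (1.68×10¹⁰)^(1/4) = 360 K.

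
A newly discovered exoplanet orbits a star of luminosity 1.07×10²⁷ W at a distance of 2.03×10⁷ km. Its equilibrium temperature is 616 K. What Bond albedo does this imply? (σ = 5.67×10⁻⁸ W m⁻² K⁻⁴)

d = 2.03×10⁷ km = 2.03×10¹⁰ m.
Flux: S = L/(4πd²) = 1.07×10²⁷/(4π×(2.03×10¹⁰)²) = 2.07×10⁵ W m⁻².
From T_eq⁴ = S(1−A)/(4σ): 1−A = 4σT_eq⁴/S.
1−A = 4 × 5.67×10⁻⁸ × (616)⁴ / 2.07×10⁵ = 0.158.

A ≈ 0.84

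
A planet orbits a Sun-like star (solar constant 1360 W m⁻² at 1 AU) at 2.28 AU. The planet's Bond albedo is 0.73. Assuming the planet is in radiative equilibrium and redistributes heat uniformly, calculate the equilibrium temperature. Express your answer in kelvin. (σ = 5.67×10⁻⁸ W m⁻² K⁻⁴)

Flux at 2.28 AU: S = 1360/2.28² = 262 W m⁻².
Energy balance: absorbed = emitted ⇒ πR²·S(1−A) = 4πR²·σT_eq⁴, so T_eq⁴ = S(1−A)/(4σ).
T_eq = [262 × 0.27 / (4 × 5.67×10⁻⁸)]^(1/4) = (3.11×10⁸)^(1/4) = 133 K.

T_eq ≈ 133 K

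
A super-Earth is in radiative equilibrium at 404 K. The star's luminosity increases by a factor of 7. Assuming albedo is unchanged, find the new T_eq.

T_eq ≈ 657 K

T_eq ∝ L^(1/4) · d^(−1/2).
T′ = 404 × 7^(1/4) = 657 K.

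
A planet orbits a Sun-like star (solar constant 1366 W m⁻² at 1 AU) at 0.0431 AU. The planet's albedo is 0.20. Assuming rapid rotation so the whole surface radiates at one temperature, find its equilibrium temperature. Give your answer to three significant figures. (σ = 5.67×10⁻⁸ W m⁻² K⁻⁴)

T_eq ≈ 1270 K

Flux at 0.0431 AU: S = 1366/0.0431² = 7.35×10⁵ W m⁻².
Energy balance: absorbed = emitted ⇒ πR²·S(1−A) = 4πR²·σT_eq⁴, so T_eq⁴ = S(1−A)/(4σ).
T_eq = [7.35×10⁵ × 0.80 / (4 × 5.67×10⁻⁸)]^(1/4) = (2.59×10¹²)^(1/4) = 1270 K.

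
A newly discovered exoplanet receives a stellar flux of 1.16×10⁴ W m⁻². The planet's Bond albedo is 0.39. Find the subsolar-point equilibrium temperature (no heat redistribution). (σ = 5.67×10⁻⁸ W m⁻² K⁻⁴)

T_ss ≈ 594 K

At the subsolar point the surface absorbs S(1−A) and emits σT⁴ per unit area — no factor of 4, since only the local patch is in balance.
T = [1.16×10⁴ × 0.61 / 5.67×10⁻⁸]^(1/4) = (1.25×10¹¹)^(1/4) = 594 K.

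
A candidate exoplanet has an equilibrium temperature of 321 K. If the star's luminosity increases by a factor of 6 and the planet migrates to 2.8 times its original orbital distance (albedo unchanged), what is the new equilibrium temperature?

T_eq ∝ L^(1/4) · d^(−1/2).
T′ = 321 × 6^(1/4) / 2.8^(1/2) = 300 K.

T_eq ≈ 300 K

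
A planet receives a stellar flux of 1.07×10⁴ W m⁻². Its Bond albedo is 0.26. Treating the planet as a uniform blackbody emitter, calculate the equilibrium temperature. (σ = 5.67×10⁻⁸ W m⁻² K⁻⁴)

Energy balance: absorbed = emitted ⇒ πR²·S(1−A) = 4πR²·σT_eq⁴, so T_eq⁴ = S(1−A)/(4σ).
T_eq = [1.07×10⁴ × 0.74 / (4 × 5.67×10⁻⁸)]^(1/4) = (3.49×10¹⁰)^(1/4) = 432 K.

T_eq ≈ 432 K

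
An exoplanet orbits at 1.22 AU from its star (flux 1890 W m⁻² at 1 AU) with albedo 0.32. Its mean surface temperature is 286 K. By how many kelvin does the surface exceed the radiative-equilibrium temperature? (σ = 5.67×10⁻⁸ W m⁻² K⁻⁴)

S = 1890/1.22² = 1270 W m⁻².
T_eq = [S(1−A)/(4σ)]^(1/4) = [1270×0.68/(4×5.67×10⁻⁸)]^(1/4) = 248.4 K.
ΔT = T_surf − T_eq = 286 − 248.4.

ΔT ≈ 37.6 K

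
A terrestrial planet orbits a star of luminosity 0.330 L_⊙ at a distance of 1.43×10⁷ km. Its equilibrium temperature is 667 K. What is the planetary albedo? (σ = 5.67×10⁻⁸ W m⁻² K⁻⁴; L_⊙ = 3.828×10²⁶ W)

d = 1.43×10⁷ km = 1.43×10¹⁰ m.
L = 0.330 × 3.828×10²⁶ = 1.26×10²⁶ W.
Flux: S = L/(4πd²) = 1.26×10²⁶/(4π×(1.43×10¹⁰)²) = 4.92×10⁴ W m⁻².
From T_eq⁴ = S(1−A)/(4σ): 1−A = 4σT_eq⁴/S.
1−A = 4 × 5.67×10⁻⁸ × (667)⁴ / 4.92×10⁴ = 0.913.

A ≈ 0.09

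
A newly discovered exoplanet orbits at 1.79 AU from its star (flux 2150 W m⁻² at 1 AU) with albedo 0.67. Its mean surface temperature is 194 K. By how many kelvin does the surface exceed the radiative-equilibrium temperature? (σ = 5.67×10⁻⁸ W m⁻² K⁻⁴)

S = 2150/1.79² = 671.0 W m⁻².
T_eq = [S(1−A)/(4σ)]^(1/4) = [671.0×0.33/(4×5.67×10⁻⁸)]^(1/4) = 176.8 K.
ΔT = T_surf − T_eq = 194 − 176.8.

ΔT ≈ 17.2 K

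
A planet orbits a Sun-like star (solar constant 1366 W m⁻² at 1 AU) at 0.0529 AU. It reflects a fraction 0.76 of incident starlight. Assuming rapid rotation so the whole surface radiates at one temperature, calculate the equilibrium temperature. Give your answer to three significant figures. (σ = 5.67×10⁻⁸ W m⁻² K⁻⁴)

Flux at 0.0529 AU: S = 1366/0.0529² = 4.88×10⁵ W m⁻².
Energy balance: absorbed = emitted ⇒ πR²·S(1−A) = 4πR²·σT_eq⁴, so T_eq⁴ = S(1−A)/(4σ).
T_eq = [4.88×10⁵ × 0.24 / (4 × 5.67×10⁻⁸)]^(1/4) = (5.17×10¹¹)^(1/4) = 848 K.

T_eq ≈ 848 K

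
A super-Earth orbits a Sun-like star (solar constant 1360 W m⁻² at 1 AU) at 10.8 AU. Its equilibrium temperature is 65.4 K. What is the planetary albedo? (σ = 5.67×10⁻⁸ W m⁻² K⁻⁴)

A ≈ 0.64

Flux at 10.8 AU: S = 1360/10.8² = 11.7 W m⁻².
From T_eq⁴ = S(1−A)/(4σ): 1−A = 4σT_eq⁴/S.
1−A = 4 × 5.67×10⁻⁸ × (65.4)⁴ / 11.7 = 0.356.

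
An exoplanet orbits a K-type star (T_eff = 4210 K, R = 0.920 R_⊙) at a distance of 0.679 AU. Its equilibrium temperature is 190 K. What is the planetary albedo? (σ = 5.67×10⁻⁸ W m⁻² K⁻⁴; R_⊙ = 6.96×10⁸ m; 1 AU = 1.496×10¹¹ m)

A ≈ 0.58

R_⋆ = 0.920 × 6.96×10⁸ = 6.40×10⁸ m.
d = 0.679 AU = 1.02×10¹¹ m.
L = 4πR_⋆²σT_⋆⁴ = 4π(6.40×10⁸)² × 5.67×10⁻⁸ × (4210)⁴ = 9.18×10²⁵ W.
S = L/(4πd²) = 708 W m⁻².
From T_eq⁴ = S(1−A)/(4σ): 1−A = 4σT_eq⁴/S.
1−A = 4 × 5.67×10⁻⁸ × (190)⁴ / 708 = 0.418.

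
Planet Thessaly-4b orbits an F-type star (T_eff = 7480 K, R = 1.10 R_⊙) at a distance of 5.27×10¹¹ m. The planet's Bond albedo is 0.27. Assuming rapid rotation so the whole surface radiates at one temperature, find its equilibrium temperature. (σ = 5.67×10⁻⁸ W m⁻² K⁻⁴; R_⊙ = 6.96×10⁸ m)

R_⋆ = 1.10 × 6.96×10⁸ = 7.66×10⁸ m.
L = 4πR_⋆²σT_⋆⁴ = 4π(7.66×10⁸)² × 5.67×10⁻⁸ × (7480)⁴ = 1.31×10²⁷ W.
S = L/(4πd²) = 375 W m⁻².
Energy balance: absorbed = emitted ⇒ πR²·S(1−A) = 4πR²·σT_eq⁴, so T_eq⁴ = S(1−A)/(4σ).
T_eq = [375 × 0.73 / (4 × 5.67×10⁻⁸)]^(1/4) = (1.21×10⁹)^(1/4) = 186 K.

T_eq ≈ 186 K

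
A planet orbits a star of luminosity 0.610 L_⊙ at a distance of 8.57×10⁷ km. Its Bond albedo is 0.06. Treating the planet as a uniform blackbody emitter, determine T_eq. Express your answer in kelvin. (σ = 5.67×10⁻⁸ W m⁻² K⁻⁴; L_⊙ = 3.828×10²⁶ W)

T_eq ≈ 320 K

d = 8.57×10⁷ km = 8.57×10¹⁰ m.
L = 0.610 × 3.828×10²⁶ = 2.34×10²⁶ W.
Flux: S = L/(4πd²) = 2.34×10²⁶/(4π×(8.57×10¹⁰)²) = 2530 W m⁻².
Energy balance: absorbed = emitted ⇒ πR²·S(1−A) = 4πR²·σT_eq⁴, so T_eq⁴ = S(1−A)/(4σ).
T_eq = [2530 × 0.94 / (4 × 5.67×10⁻⁸)]^(1/4) = (1.05×10¹⁰)^(1/4) = 320 K.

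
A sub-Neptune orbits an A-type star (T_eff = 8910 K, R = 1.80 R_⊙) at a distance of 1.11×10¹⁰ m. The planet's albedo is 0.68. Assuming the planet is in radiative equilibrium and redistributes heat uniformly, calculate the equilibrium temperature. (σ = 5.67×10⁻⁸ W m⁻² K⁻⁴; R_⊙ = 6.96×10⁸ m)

T_eq ≈ 1590 K

R_⋆ = 1.80 × 6.96×10⁸ = 1.25×10⁹ m.
L = 4πR_⋆²σT_⋆⁴ = 4π(1.25×10⁹)² × 5.67×10⁻⁸ × (8910)⁴ = 7.05×10²⁷ W.
S = L/(4πd²) = 4.55×10⁶ W m⁻².
Energy balance: absorbed = emitted ⇒ πR²·S(1−A) = 4πR²·σT_eq⁴, so T_eq⁴ = S(1−A)/(4σ).
T_eq = [4.55×10⁶ × 0.32 / (4 × 5.67×10⁻⁸)]^(1/4) = (6.42×10¹²)^(1/4) = 1590 K.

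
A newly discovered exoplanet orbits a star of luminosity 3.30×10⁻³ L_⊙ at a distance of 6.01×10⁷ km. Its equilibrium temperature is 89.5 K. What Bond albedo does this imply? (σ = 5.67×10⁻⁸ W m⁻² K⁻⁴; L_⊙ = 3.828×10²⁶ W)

d = 6.01×10⁷ km = 6.01×10¹⁰ m.
L = 3.30×10⁻³ × 3.828×10²⁶ = 1.26×10²⁴ W.
Flux: S = L/(4πd²) = 1.26×10²⁴/(4π×(6.01×10¹⁰)²) = 27.8 W m⁻².
From T_eq⁴ = S(1−A)/(4σ): 1−A = 4σT_eq⁴/S.
1−A = 4 × 5.67×10⁻⁸ × (89.5)⁴ / 27.8 = 0.523.

A ≈ 0.48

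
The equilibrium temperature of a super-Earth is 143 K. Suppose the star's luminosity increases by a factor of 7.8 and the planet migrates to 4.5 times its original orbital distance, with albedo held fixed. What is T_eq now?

T_eq ≈ 113 K

T_eq ∝ L^(1/4) · d^(−1/2).
T′ = 143 × 7.8^(1/4) / 4.5^(1/2) = 113 K.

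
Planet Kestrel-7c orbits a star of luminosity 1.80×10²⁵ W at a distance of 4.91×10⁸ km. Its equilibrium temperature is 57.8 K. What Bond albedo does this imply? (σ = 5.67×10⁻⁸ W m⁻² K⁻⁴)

d = 4.91×10⁸ km = 4.91×10¹¹ m.
Flux: S = L/(4πd²) = 1.80×10²⁵/(4π×(4.91×10¹¹)²) = 5.94 W m⁻².
From T_eq⁴ = S(1−A)/(4σ): 1−A = 4σT_eq⁴/S.
1−A = 4 × 5.67×10⁻⁸ × (57.8)⁴ / 5.94 = 0.426.

A ≈ 0.57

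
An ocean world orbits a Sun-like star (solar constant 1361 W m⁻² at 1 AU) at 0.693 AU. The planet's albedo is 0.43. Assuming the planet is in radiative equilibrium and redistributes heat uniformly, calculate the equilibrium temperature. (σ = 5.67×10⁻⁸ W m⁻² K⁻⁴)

T_eq ≈ 291 K

Flux at 0.693 AU: S = 1361/0.693² = 2830 W m⁻².
Energy balance: absorbed = emitted ⇒ πR²·S(1−A) = 4πR²·σT_eq⁴, so T_eq⁴ = S(1−A)/(4σ).
T_eq = [2830 × 0.57 / (4 × 5.67×10⁻⁸)]^(1/4) = (7.12×10⁹)^(1/4) = 291 K.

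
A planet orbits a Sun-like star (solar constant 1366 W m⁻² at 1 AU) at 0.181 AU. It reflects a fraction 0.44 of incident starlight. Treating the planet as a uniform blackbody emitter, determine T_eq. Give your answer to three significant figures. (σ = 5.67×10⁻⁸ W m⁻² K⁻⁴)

T_eq ≈ 566 K

Flux at 0.181 AU: S = 1366/0.181² = 4.17×10⁴ W m⁻².
Energy balance: absorbed = emitted ⇒ πR²·S(1−A) = 4πR²·σT_eq⁴, so T_eq⁴ = S(1−A)/(4σ).
T_eq = [4.17×10⁴ × 0.56 / (4 × 5.67×10⁻⁸)]^(1/4) = (1.03×10¹¹)^(1/4) = 566 K.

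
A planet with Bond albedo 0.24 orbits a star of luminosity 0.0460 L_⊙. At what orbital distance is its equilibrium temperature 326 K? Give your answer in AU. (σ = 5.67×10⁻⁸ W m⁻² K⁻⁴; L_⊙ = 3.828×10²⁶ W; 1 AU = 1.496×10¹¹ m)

d ≈ 0.136 AU

L = 0.0460 × 3.828×10²⁶ = 1.76×10²⁵ W.
From T_eq⁴ = L(1−A)/(16πσd²): d = √[L(1−A)/(16πσT_eq⁴)].
d = √[1.76×10²⁵ × 0.76 / (16π × 5.67×10⁻⁸ × (326)⁴)] = 2.04×10¹⁰ m = 0.136 AU.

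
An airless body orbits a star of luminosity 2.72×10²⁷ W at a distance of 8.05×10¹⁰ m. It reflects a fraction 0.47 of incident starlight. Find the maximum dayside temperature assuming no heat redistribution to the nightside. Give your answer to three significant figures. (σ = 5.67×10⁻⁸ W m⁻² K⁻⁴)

T_ss ≈ 748 K

Flux: S = L/(4πd²) = 2.72×10²⁷/(4π×(8.05×10¹⁰)²) = 3.34×10⁴ W m⁻².
With no redistribution each surface element balances locally: S(1−A) = σT⁴.
T = [3.34×10⁴ × 0.53 / 5.67×10⁻⁸]^(1/4) = (3.12×10¹¹)^(1/4) = 748 K.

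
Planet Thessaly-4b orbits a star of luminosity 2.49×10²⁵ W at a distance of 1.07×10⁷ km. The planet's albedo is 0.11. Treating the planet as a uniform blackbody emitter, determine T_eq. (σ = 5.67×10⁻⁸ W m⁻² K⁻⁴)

d = 1.07×10⁷ km = 1.07×10¹⁰ m.
Flux: S = L/(4πd²) = 2.49×10²⁵/(4π×(1.07×10¹⁰)²) = 1.73×10⁴ W m⁻².
Energy balance: absorbed = emitted ⇒ πR²·S(1−A) = 4πR²·σT_eq⁴, so T_eq⁴ = S(1−A)/(4σ).
T_eq = [1.73×10⁴ × 0.89 / (4 × 5.67×10⁻⁸)]^(1/4) = (6.79×10¹⁰)^(1/4) = 510 K.

T_eq ≈ 510 K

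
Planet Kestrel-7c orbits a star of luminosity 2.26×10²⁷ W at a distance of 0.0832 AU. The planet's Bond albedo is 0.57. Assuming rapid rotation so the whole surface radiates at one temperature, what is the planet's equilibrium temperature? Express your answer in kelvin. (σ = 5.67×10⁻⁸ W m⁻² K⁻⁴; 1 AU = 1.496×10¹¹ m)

d = 0.0832 AU = 1.24×10¹⁰ m.
Flux: S = L/(4πd²) = 2.26×10²⁷/(4π×(1.24×10¹⁰)²) = 1.16×10⁶ W m⁻².
Energy balance: absorbed = emitted ⇒ πR²·S(1−A) = 4πR²·σT_eq⁴, so T_eq⁴ = S(1−A)/(4σ).
T_eq = [1.16×10⁶ × 0.43 / (4 × 5.67×10⁻⁸)]^(1/4) = (2.20×10¹²)^(1/4) = 1220 K.

T_eq ≈ 1220 K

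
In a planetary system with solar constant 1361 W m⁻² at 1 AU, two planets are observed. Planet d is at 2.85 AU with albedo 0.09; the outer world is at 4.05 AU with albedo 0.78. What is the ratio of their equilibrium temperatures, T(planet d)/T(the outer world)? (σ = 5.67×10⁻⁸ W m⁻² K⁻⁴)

T_eq = [S₀(1−A)/(4σd²)]^(1/4), so T ∝ (1−A)^(1/4) / √d.
T₁ = [1361×0.91/(4×5.67×10⁻⁸×2.85²)]^(1/4) = 161.02 K.
T₂ = [1361×0.22/(4×5.67×10⁻⁸×4.05²)]^(1/4) = 94.72 K.

T₁/T₂ ≈ 1.700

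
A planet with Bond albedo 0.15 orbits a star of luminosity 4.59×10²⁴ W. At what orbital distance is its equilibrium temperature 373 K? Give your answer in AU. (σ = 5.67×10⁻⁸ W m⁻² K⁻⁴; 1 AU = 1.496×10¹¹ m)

d ≈ 0.0562 AU

From T_eq⁴ = L(1−A)/(16πσd²): d = √[L(1−A)/(16πσT_eq⁴)].
d = √[4.59×10²⁴ × 0.85 / (16π × 5.67×10⁻⁸ × (373)⁴)] = 8.41×10⁹ m = 0.0562 AU.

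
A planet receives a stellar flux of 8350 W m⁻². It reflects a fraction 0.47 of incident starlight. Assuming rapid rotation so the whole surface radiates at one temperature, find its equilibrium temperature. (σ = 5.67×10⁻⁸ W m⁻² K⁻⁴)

Energy balance: absorbed = emitted ⇒ πR²·S(1−A) = 4πR²·σT_eq⁴, so T_eq⁴ = S(1−A)/(4σ).
T_eq = [8350 × 0.53 / (4 × 5.67×10⁻⁸)]^(1/4) = (1.95×10¹⁰)^(1/4) = 374 K.

T_eq ≈ 374 K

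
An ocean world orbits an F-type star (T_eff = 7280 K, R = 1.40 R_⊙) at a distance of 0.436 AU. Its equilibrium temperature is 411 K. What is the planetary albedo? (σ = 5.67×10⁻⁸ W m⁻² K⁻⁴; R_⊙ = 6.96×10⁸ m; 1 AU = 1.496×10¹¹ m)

A ≈ 0.82

R_⋆ = 1.40 × 6.96×10⁸ = 9.74×10⁸ m.
d = 0.436 AU = 6.52×10¹⁰ m.
L = 4πR_⋆²σT_⋆⁴ = 4π(9.74×10⁸)² × 5.67×10⁻⁸ × (7280)⁴ = 1.90×10²⁷ W.
S = L/(4πd²) = 3.55×10⁴ W m⁻².
From T_eq⁴ = S(1−A)/(4σ): 1−A = 4σT_eq⁴/S.
1−A = 4 × 5.67×10⁻⁸ × (411)⁴ / 3.55×10⁴ = 0.182.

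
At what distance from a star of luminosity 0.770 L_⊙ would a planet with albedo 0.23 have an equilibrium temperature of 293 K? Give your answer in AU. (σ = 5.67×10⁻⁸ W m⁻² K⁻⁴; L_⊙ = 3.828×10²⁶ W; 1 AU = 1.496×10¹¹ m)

L = 0.770 × 3.828×10²⁶ = 2.95×10²⁶ W.
From T_eq⁴ = L(1−A)/(16πσd²): d = √[L(1−A)/(16πσT_eq⁴)].
d = √[2.95×10²⁶ × 0.77 / (16π × 5.67×10⁻⁸ × (293)⁴)] = 1.04×10¹¹ m = 0.695 AU.

d ≈ 0.695 AU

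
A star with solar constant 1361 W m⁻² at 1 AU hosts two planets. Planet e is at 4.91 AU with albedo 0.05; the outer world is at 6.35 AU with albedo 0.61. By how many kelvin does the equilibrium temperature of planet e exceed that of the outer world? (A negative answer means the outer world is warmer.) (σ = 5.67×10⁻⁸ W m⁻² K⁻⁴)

ΔT ≈ 36.7 K

T_eq = [S₀(1−A)/(4σd²)]^(1/4), so T ∝ (1−A)^(1/4) / √d.
T₁ = [1361×0.95/(4×5.67×10⁻⁸×4.91²)]^(1/4) = 124.01 K.
T₂ = [1361×0.39/(4×5.67×10⁻⁸×6.35²)]^(1/4) = 87.28 K.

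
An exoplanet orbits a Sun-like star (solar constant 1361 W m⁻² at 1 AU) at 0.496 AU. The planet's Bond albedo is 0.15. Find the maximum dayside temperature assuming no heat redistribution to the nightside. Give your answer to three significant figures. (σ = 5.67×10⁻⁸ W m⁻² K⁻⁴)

Flux at 0.496 AU: S = 1361/0.496² = 5530 W m⁻².
With no redistribution each surface element balances locally: S(1−A) = σT⁴.
T = [5530 × 0.85 / 5.67×10⁻⁸]^(1/4) = (8.29×10¹⁰)^(1/4) = 537 K.

T_ss ≈ 537 K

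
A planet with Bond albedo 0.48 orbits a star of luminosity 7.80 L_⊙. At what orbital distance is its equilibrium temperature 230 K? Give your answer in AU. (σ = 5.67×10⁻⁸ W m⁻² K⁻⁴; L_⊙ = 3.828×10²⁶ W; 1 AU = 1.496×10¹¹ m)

L = 7.80 × 3.828×10²⁶ = 2.99×10²⁷ W.
From T_eq⁴ = L(1−A)/(16πσd²): d = √[L(1−A)/(16πσT_eq⁴)].
d = √[2.99×10²⁷ × 0.52 / (16π × 5.67×10⁻⁸ × (230)⁴)] = 4.41×10¹¹ m = 2.95 AU.

d ≈ 2.95 AU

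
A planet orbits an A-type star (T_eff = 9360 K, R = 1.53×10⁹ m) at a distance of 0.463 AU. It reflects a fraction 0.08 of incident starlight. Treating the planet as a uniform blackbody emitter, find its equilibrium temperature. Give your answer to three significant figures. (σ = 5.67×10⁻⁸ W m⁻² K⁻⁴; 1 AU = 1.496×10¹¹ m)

d = 0.463 AU = 6.93×10¹⁰ m.
L = 4πR_⋆²σT_⋆⁴ = 4π(1.53×10⁹)² × 5.67×10⁻⁸ × (9360)⁴ = 1.28×10²⁸ W.
S = L/(4πd²) = 2.12×10⁵ W m⁻².
Energy balance: absorbed = emitted ⇒ πR²·S(1−A) = 4πR²·σT_eq⁴, so T_eq⁴ = S(1−A)/(4σ).
T_eq = [2.12×10⁵ × 0.92 / (4 × 5.67×10⁻⁸)]^(1/4) = (8.61×10¹¹)^(1/4) = 963 K.

T_eq ≈ 963 K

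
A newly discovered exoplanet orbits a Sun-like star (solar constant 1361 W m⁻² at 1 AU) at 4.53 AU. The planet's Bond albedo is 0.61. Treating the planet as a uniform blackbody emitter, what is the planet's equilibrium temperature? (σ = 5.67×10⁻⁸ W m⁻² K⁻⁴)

T_eq ≈ 103 K

Flux at 4.53 AU: S = 1361/4.53² = 66.3 W m⁻².
Energy balance: absorbed = emitted ⇒ πR²·S(1−A) = 4πR²·σT_eq⁴, so T_eq⁴ = S(1−A)/(4σ).
T_eq = [66.3 × 0.39 / (4 × 5.67×10⁻⁸)]^(1/4) = (1.14×10⁸)^(1/4) = 103 K.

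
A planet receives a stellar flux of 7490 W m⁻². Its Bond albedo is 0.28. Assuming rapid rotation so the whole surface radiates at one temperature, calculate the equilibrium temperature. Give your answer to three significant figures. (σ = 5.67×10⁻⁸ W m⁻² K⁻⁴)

T_eq ≈ 393 K

Energy balance: absorbed = emitted ⇒ πR²·S(1−A) = 4πR²·σT_eq⁴, so T_eq⁴ = S(1−A)/(4σ).
T_eq = [7490 × 0.72 / (4 × 5.67×10⁻⁸)]^(1/4) = (2.38×10¹⁰)^(1/4) = 393 K.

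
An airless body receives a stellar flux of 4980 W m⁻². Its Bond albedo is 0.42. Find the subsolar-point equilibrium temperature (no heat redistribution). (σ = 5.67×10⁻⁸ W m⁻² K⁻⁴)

At the subsolar point the surface absorbs S(1−A) and emits σT⁴ per unit area — no factor of 4, since only the local patch is in balance.
T = [4980 × 0.58 / 5.67×10⁻⁸]^(1/4) = (5.09×10¹⁰)^(1/4) = 475 K.

T_ss ≈ 475 K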